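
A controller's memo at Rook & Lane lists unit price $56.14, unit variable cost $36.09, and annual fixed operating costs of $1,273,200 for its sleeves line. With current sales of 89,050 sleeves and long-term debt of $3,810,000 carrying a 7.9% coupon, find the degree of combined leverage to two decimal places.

At 89,050 units, contribution = 89,050 × $20.05 = $1,785,452.50.
EBIT = $1,785,452.50 − $1,273,200 = $512,252.50. Interest = $300,990.00.
DOL = $1,785,452.50 ÷ $512,252.50 = 3.4855; DFL = $512,252.50 ÷ $211,262.50 = 2.4247.
DCL = DOL × DFL = 3.4855 × 2.4247 = 8.4513.

8.45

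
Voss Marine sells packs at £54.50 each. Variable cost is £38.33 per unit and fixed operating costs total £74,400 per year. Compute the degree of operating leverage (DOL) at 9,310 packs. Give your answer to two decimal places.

1.98

Contribution at this volume is 9,310 × £16.17 = £150,542.70.
Operating income = contribution − fixed costs = £150,542.70 − £74,400 = £76,142.70.
DOL = contribution ÷ EBIT = £150,542.70 ÷ £76,142.70 = 1.9771.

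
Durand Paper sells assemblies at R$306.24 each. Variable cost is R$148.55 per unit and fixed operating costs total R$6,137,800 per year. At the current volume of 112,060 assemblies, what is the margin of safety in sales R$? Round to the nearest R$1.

R$22,397,412

Each unit contributes R$306.24 − R$148.55 = R$157.69. Break-even units = R$6,137,800 ÷ R$157.69 = 38,923.20; break-even revenue = 38,923.20 × R$306.24 = R$11,919,841.92.
Actual sales revenue = 112,060 × R$306.24 = R$34,317,254.40.
Margin of safety = R$34,317,254.40 − R$11,919,841.92 = R$22,397,412.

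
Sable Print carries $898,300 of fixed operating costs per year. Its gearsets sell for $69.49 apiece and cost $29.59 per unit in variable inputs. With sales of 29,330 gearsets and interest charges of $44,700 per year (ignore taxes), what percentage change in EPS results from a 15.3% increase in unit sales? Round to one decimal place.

Total contribution margin = 29,330 × $39.90 = $1,170,267.00.
EBIT = $1,170,267.00 − $898,300 = $271,967.00.
Interest = $44,700.00, so EBIT − I = $227,267.00.
DCL = total CM / (EBIT − I) = $1,170,267.00 / $227,267.00 = 5.1493.
%ΔEPS = DCL × %ΔSales = 5.1493 × +15.3% = +78.8%.

+78.8%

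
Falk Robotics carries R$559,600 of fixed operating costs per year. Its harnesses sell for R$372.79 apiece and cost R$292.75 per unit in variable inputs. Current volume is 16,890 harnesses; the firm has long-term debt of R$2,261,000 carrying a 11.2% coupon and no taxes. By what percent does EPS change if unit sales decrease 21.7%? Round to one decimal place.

-54.4%

Contribution at this volume is 16,890 × R$80.04 = R$1,351,875.60.
Operating income = contribution − fixed costs = R$1,351,875.60 − R$559,600 = R$792,275.60.
After interest of R$253,232.00, pre-tax earnings = R$539,043.60.
Degree of combined leverage = contribution ÷ (EBIT − I) = R$1,351,875.60 ÷ R$539,043.60 = 2.5079.
%ΔEPS = DCL × %ΔSales = 2.5079 × -21.7% = -54.4%.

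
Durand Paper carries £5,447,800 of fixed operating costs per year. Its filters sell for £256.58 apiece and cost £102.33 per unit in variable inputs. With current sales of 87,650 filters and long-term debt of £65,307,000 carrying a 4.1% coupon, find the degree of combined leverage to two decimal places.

At 87,650 units, contribution = 87,650 × £154.25 = £13,520,012.50.
Subtracting fixed costs: EBIT = £13,520,012.50 − £5,447,800 = £8,072,212.50. Interest = £2,677,587.00.
DOL = £13,520,012.50 ÷ £8,072,212.50 = 1.6749; DFL = £8,072,212.50 ÷ £5,394,625.50 = 1.4963.
DCL = DOL × DFL = 1.6749 × 1.4963 = 2.5062.

2.51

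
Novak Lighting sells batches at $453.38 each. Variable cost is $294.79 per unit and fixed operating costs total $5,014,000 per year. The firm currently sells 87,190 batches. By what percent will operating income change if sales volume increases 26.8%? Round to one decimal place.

+42.0%

Total contribution margin = 87,190 × $158.59 = $13,827,462.10.
Operating income = contribution − fixed costs = $13,827,462.10 − $5,014,000 = $8,813,462.10.
So DOL = total CM / EBIT = $13,827,462.10 / $8,813,462.10 = 1.5689.
Operating income changes by 1.5689 × +26.8% = +42.0%.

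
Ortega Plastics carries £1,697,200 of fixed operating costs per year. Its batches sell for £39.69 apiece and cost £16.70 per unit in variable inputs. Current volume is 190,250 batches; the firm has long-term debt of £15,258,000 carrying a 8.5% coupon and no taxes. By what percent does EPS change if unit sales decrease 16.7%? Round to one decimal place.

-52.9%

Total contribution margin = 190,250 × £22.99 = £4,373,847.50.
Subtracting fixed costs: EBIT = £4,373,847.50 − £1,697,200 = £2,676,647.50.
Interest = £1,296,930.00, so EBIT − I = £1,379,717.50.
DCL = total CM / (EBIT − I) = £4,373,847.50 / £1,379,717.50 = 3.1701.
%ΔEPS = DCL × %ΔSales = 3.1701 × -16.7% = -52.9%.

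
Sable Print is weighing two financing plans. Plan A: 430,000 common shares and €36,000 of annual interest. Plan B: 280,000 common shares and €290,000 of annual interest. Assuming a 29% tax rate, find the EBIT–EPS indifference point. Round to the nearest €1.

At indifference, (EBIT − 36,000)(1 − t)/430,000 = (EBIT − 290,000)(1 − t)/280,000.
Cancelling (1 − t) and cross-multiplying: 280,000·(EBIT − 36,000) = 430,000·(EBIT − 290,000).
Solving, EBIT = (290,000·430,000 − 36,000·280,000) / (430,000 − 280,000) = 114,620,000,000 / 150,000 = 764,133.33.

€764,133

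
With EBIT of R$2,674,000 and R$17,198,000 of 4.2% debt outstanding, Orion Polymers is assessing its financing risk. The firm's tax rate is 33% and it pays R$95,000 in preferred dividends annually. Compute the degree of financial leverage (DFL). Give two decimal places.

1.48

Annual interest charges come to R$722,316.00.
Preferred dividends grossed up pre-tax: R$95,000 / (1 − 0.33) = R$141,791.04.
DFL = EBIT ÷ [EBIT − I − D_p/(1−t)] = R$2,674,000 ÷ [R$2,674,000 − R$722,316.00 − R$141,791.04] = R$2,674,000 ÷ R$1,809,892.96 = 1.4774.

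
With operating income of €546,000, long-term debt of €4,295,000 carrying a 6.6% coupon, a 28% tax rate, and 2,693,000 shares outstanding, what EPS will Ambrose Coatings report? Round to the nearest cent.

Interest = €283,470.00, so EBT = €546,000 − €283,470.00 = €262,530.00.
After tax at 28%: net income = €262,530.00 × 0.72 = €189,021.60.
EPS = €189,021.60 ÷ 2,693,000 = €0.07.

€0.07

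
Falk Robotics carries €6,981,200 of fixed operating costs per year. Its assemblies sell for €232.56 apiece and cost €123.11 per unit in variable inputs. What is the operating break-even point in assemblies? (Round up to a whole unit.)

63,785 assemblies

Unit CM = price − variable cost = €232.56 − €123.11 = €109.45.
Units to break even: €6,981,200 ÷ €109.45 = 63,784.38, rounded up to 63,785.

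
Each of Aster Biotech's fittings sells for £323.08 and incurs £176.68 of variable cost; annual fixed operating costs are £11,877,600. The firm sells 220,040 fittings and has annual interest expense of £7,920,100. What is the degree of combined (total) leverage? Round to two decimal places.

At 220,040 units, contribution = 220,040 × £146.40 = £32,213,856.00.
EBIT = £32,213,856.00 − £11,877,600 = £20,336,256.00. Interest = £7,920,100.00, so EBIT − I = £12,416,156.00.
Degree of total leverage = total CM / (EBIT − interest) = £32,213,856.00 / £12,416,156.00 = 2.5945.

2.59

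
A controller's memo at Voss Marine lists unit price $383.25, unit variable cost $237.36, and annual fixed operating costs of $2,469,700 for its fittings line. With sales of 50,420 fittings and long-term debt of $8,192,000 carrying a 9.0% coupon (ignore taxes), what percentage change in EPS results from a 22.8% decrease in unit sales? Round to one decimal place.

-40.4%

Contribution at this volume is 50,420 × $145.89 = $7,355,773.80.
Operating income = contribution − fixed costs = $7,355,773.80 − $2,469,700 = $4,886,073.80.
Interest = $737,280.00, so EBIT − I = $4,148,793.80.
DCL = total CM / (EBIT − I) = $7,355,773.80 / $4,148,793.80 = 1.7730.
EPS therefore changes by 1.7730 × (-22.8%) = -40.4%.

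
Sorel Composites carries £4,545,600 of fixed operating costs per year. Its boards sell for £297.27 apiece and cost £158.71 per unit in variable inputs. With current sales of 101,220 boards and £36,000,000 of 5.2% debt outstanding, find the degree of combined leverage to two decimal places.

1.84

Contribution at this volume is 101,220 × £138.56 = £14,025,043.20.
EBIT = £14,025,043.20 − £4,545,600 = £9,479,443.20. Interest = £1,872,000.00.
DOL = £14,025,043.20 ÷ £9,479,443.20 = 1.4795; DFL = £9,479,443.20 ÷ £7,607,443.20 = 1.2461.
Combined leverage = 1.4795 × 1.2461 = 1.8436.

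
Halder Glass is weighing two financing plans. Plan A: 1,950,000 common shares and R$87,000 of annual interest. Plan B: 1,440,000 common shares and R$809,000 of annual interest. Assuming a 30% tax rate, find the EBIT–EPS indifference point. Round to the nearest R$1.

At indifference, (EBIT − 87,000)(1 − t)/1,950,000 = (EBIT − 809,000)(1 − t)/1,440,000.
The (1 − t) factor cancels: (EBIT − 87,000) × 1,440,000 = (EBIT − 809,000) × 1,950,000.
EBIT × (1,950,000 − 1,440,000) = 809,000 × 1,950,000 − 87,000 × 1,440,000 = 1,452,270,000,000, so EBIT = 1,452,270,000,000 ÷ 510,000 = 2,847,588.24.

R$2,847,588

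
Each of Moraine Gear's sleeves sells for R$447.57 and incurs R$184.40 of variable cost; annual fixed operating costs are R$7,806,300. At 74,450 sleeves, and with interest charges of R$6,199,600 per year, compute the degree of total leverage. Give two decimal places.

3.51

At 74,450 units, contribution = 74,450 × R$263.17 = R$19,593,006.50.
EBIT = R$19,593,006.50 − R$7,806,300 = R$11,786,706.50. Interest = R$6,199,600.00.
DOL = R$19,593,006.50 ÷ R$11,786,706.50 = 1.6623; DFL = R$11,786,706.50 ÷ R$5,587,106.50 = 2.1096.
Combined leverage = 1.6623 × 2.1096 = 3.5068.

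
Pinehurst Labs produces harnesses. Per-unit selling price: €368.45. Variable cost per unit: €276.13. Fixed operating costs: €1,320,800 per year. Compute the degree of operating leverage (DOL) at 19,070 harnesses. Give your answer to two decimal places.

Total contribution margin = 19,070 × €92.32 = €1,760,542.40.
Operating income = contribution − fixed costs = €1,760,542.40 − €1,320,800 = €439,742.40.
Degree of operating leverage = €1,760,542.40 / €439,742.40 = 4.0036.

4.00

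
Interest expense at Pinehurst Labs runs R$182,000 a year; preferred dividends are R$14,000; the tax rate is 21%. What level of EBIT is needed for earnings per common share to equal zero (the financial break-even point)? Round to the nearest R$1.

Grossing the preferred dividend up to pre-tax terms: R$14,000 / (1 − 0.21) = R$17,721.52.
EPS = 0 when EBIT covers interest plus the pre-tax preferred burden: R$182,000 + R$17,721.52 = R$199,721.52.

R$199,722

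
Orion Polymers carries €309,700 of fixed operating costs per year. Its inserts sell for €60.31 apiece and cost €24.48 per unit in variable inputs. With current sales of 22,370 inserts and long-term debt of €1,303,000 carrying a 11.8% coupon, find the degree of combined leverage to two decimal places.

2.37

Contribution at this volume is 22,370 × €35.83 = €801,517.10.
Subtracting fixed costs: EBIT = €801,517.10 − €309,700 = €491,817.10. Interest = €153,754.00.
DOL = €801,517.10 ÷ €491,817.10 = 1.6297; DFL = €491,817.10 ÷ €338,063.10 = 1.4548.
DCL = DOL × DFL = 1.6297 × 1.4548 = 2.3709.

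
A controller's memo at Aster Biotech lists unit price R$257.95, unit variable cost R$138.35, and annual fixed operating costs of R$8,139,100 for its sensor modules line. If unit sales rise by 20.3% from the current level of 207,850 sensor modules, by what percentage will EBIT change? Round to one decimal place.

+30.2%

Total contribution margin = 207,850 × R$119.60 = R$24,858,860.00.
Subtracting fixed costs: EBIT = R$24,858,860.00 − R$8,139,100 = R$16,719,760.00.
DOL = contribution ÷ EBIT = R$24,858,860.00 ÷ R$16,719,760.00 = 1.4868.
So EBIT moves 1.4868 × (+20.3%) = +30.2%.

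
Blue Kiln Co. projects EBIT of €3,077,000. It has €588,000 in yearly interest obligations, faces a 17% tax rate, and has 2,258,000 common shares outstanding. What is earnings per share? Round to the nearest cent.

Interest = €588,000.00, so EBT = €3,077,000 − €588,000.00 = €2,489,000.00.
After tax at 17%: net income = €2,489,000.00 × 0.83 = €2,065,870.00.
EPS = €2,065,870.00 ÷ 2,258,000 = €0.91.

€0.91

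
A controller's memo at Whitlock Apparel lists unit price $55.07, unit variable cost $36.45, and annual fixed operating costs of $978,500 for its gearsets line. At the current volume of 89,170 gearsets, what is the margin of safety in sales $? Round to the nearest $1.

Each unit contributes $55.07 − $36.45 = $18.62. Break-even units = $978,500 ÷ $18.62 = 52,551.02; break-even revenue = 52,551.02 × $55.07 = $2,893,984.69.
Current sales = 89,170 × $55.07 = $4,910,591.90.
Margin of safety = $4,910,591.90 − $2,893,984.69 = $2,016,607.

$2,016,607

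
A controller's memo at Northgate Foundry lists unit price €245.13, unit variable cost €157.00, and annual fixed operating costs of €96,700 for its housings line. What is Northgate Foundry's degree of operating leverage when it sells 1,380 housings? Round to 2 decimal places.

4.88

Contribution at this volume is 1,380 × €88.13 = €121,619.40.
EBIT = €121,619.40 − €96,700 = €24,919.40.
DOL = contribution ÷ EBIT = €121,619.40 ÷ €24,919.40 = 4.8805.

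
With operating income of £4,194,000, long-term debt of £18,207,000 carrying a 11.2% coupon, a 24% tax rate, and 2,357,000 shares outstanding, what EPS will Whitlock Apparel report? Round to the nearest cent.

£0.69

Interest = £2,039,184.00, so EBT = £4,194,000 − £2,039,184.00 = £2,154,816.00.
After tax at 24%: net income = £2,154,816.00 × 0.76 = £1,637,660.16.
Per share: £1,637,660.16 / 2,357,000 shares = £0.69.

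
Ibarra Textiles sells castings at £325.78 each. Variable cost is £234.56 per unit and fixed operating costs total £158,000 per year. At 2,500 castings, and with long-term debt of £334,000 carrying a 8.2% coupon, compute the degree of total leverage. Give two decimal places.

5.35

At 2,500 units, contribution = 2,500 × £91.22 = £228,050.00.
EBIT = £228,050.00 − £158,000 = £70,050.00. Interest = £27,388.00, so EBIT − I = £42,662.00.
DCL = contribution ÷ (EBIT − I) = £228,050.00 ÷ £42,662.00 = 5.3455.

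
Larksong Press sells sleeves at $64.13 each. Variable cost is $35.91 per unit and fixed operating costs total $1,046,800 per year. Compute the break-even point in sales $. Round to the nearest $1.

$2,378,855

Contribution margin per unit = $64.13 − $35.91 = $28.22, a CM ratio of $28.22 ÷ $64.13 = 0.4400.
Break-even revenue = fixed costs × price ÷ CM = $1,046,800 × $64.13 ÷ $28.22 = $2,378,855.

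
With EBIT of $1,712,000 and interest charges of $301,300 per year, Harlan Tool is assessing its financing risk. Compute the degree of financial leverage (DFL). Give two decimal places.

1.21

Annual interest charges come to $301,300.00.
Degree of financial leverage = EBIT / (EBIT − interest) = $1,712,000 / $1,410,700.00 = 1.2136.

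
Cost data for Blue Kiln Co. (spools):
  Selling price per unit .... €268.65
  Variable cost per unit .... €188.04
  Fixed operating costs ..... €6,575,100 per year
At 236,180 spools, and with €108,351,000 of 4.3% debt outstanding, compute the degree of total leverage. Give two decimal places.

2.44

Total contribution margin = 236,180 × €80.61 = €19,038,469.80.
Operating income = contribution − fixed costs = €19,038,469.80 − €6,575,100 = €12,463,369.80. Interest = €4,659,093.00, so EBIT − I = €7,804,276.80.
Degree of total leverage = total CM / (EBIT − interest) = €19,038,469.80 / €7,804,276.80 = 2.4395.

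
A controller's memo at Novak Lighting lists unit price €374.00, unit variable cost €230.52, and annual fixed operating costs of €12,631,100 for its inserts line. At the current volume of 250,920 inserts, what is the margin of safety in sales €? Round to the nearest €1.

€60,919,412

Each unit contributes €374.00 − €230.52 = €143.48. Break-even units = €12,631,100 ÷ €143.48 = 88,033.87; break-even revenue = 88,033.87 × €374.00 = €32,924,668.25.
Actual sales revenue = 250,920 × €374.00 = €93,844,080.00.
Margin of safety = €93,844,080.00 − €32,924,668.25 = €60,919,412.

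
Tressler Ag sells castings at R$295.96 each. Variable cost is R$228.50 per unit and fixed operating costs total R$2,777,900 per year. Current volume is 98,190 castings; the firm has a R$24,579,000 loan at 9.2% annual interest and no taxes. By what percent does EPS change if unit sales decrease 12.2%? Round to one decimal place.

Total contribution margin = 98,190 × R$67.46 = R$6,623,897.40.
Operating income = contribution − fixed costs = R$6,623,897.40 − R$2,777,900 = R$3,845,997.40.
After interest of R$2,261,268.00, pre-tax earnings = R$1,584,729.40.
Degree of combined leverage = contribution ÷ (EBIT − I) = R$6,623,897.40 ÷ R$1,584,729.40 = 4.1798.
%ΔEPS = DCL × %ΔSales = 4.1798 × -12.2% = -51.0%.

-51.0%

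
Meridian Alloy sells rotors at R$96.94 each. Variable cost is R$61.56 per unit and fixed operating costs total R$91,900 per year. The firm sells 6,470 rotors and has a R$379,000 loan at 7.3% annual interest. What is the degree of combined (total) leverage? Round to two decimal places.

At 6,470 units, contribution = 6,470 × R$35.38 = R$228,908.60.
EBIT = R$228,908.60 − R$91,900 = R$137,008.60. Interest = R$27,667.00, so EBIT − I = R$109,341.60.
Degree of total leverage = total CM / (EBIT − interest) = R$228,908.60 / R$109,341.60 = 2.0935.

2.09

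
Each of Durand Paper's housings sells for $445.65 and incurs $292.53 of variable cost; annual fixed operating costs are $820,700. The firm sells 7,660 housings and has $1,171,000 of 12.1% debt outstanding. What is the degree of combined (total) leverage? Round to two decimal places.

5.57

Contribution at this volume is 7,660 × $153.12 = $1,172,899.20.
Subtracting fixed costs: EBIT = $1,172,899.20 − $820,700 = $352,199.20. Interest = $141,691.00.
DOL = $1,172,899.20 ÷ $352,199.20 = 3.3302; DFL = $352,199.20 ÷ $210,508.20 = 1.6731.
DCL = DOL × DFL = 3.3302 × 1.6731 = 5.5718.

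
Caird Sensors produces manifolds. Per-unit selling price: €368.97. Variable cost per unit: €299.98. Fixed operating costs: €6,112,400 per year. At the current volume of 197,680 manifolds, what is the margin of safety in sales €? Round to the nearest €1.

€40,247,857

Unit CM = price − variable cost = €368.97 − €299.98 = €68.99. Break-even units = €6,112,400 ÷ €68.99 = 88,598.35; break-even revenue = 88,598.35 × €368.97 = €32,690,132.31.
Current sales = 197,680 × €368.97 = €72,937,989.60.
Margin of safety = €72,937,989.60 − €32,690,132.31 = €40,247,857.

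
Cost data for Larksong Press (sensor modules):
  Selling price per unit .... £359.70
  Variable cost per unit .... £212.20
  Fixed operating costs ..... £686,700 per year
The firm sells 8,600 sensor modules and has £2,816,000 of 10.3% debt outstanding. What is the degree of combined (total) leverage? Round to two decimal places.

Total contribution margin = 8,600 × £147.50 = £1,268,500.00.
Operating income = contribution − fixed costs = £1,268,500.00 − £686,700 = £581,800.00. Interest = £290,048.00, so EBIT − I = £291,752.00.
DCL = contribution ÷ (EBIT − I) = £1,268,500.00 ÷ £291,752.00 = 4.3479.

4.35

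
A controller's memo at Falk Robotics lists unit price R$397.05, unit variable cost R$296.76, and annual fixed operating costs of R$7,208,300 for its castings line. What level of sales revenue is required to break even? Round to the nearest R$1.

Contribution margin per unit = R$397.05 − R$296.76 = R$100.29, a CM ratio of R$100.29 ÷ R$397.05 = 0.2526.
Break-even revenue = fixed costs × price ÷ CM = R$7,208,300 × R$397.05 ÷ R$100.29 = R$28,537,796.

R$28,537,796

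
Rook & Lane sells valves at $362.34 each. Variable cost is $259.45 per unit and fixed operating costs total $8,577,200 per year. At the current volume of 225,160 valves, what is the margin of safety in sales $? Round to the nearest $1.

Contribution margin per unit = $362.34 − $259.45 = $102.89. Break-even units = $8,577,200 ÷ $102.89 = 83,362.81; break-even revenue = 83,362.81 × $362.34 = $30,205,682.26.
Current sales = 225,160 × $362.34 = $81,584,474.40.
Margin of safety = $81,584,474.40 − $30,205,682.26 = $51,378,792.

$51,378,792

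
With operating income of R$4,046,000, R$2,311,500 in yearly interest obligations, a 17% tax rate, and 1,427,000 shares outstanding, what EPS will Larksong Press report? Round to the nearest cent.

R$1.01

Interest = R$2,311,500.00, so EBT = R$4,046,000 − R$2,311,500.00 = R$1,734,500.00.
Net income = R$1,734,500.00 × (1 − 0.17) = R$1,439,635.00.
Per share: R$1,439,635.00 / 1,427,000 shares = R$1.01.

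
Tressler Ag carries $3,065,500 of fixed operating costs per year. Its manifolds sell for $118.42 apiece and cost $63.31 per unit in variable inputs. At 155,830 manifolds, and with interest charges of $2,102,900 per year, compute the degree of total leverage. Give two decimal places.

2.51

Contribution at this volume is 155,830 × $55.11 = $8,587,791.30.
Subtracting fixed costs: EBIT = $8,587,791.30 − $3,065,500 = $5,522,291.30. Interest = $2,102,900.00.
DOL = $8,587,791.30 ÷ $5,522,291.30 = 1.5551; DFL = $5,522,291.30 ÷ $3,419,391.30 = 1.6150.
DCL = DOL × DFL = 1.5551 × 1.6150 = 2.5115.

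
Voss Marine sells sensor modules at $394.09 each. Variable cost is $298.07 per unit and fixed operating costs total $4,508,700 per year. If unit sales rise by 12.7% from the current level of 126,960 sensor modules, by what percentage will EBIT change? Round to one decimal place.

Total contribution margin = 126,960 × $96.02 = $12,190,699.20.
Subtracting fixed costs: EBIT = $12,190,699.20 − $4,508,700 = $7,681,999.20.
So DOL = total CM / EBIT = $12,190,699.20 / $7,681,999.20 = 1.5869.
So EBIT moves 1.5869 × (+12.7%) = +20.2%.

+20.2%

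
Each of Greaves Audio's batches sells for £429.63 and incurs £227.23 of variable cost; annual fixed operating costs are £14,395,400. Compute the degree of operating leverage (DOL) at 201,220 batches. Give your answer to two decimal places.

Total contribution margin = 201,220 × £202.40 = £40,726,928.00.
Subtracting fixed costs: EBIT = £40,726,928.00 − £14,395,400 = £26,331,528.00.
Degree of operating leverage = £40,726,928.00 / £26,331,528.00 = 1.5467.

1.55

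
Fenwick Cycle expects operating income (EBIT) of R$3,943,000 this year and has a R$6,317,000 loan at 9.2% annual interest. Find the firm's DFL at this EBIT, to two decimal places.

Annual interest charges come to R$581,164.00.
DFL = EBIT ÷ (EBIT − I) = R$3,943,000 ÷ (R$3,943,000 − R$581,164.00) = R$3,943,000 ÷ R$3,361,836.00 = 1.1729.

1.17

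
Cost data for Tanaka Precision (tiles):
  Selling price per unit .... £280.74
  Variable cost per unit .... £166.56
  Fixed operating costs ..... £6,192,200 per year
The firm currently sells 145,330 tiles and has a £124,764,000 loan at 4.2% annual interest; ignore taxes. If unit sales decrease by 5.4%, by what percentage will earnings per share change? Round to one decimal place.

Total contribution margin = 145,330 × £114.18 = £16,593,779.40.
Operating income = contribution − fixed costs = £16,593,779.40 − £6,192,200 = £10,401,579.40.
After interest of £5,240,088.00, pre-tax earnings = £5,161,491.40.
Degree of combined leverage = contribution ÷ (EBIT − I) = £16,593,779.40 ÷ £5,161,491.40 = 3.2149.
%ΔEPS = DCL × %ΔSales = 3.2149 × -5.4% = -17.4%.

-17.4%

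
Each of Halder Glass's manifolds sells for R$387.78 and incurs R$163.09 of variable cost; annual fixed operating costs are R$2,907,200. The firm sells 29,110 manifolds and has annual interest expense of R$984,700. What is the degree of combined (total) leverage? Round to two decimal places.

2.47

At 29,110 units, contribution = 29,110 × R$224.69 = R$6,540,725.90.
Operating income = contribution − fixed costs = R$6,540,725.90 − R$2,907,200 = R$3,633,525.90. Interest = R$984,700.00, so EBIT − I = R$2,648,825.90.
Degree of total leverage = total CM / (EBIT − interest) = R$6,540,725.90 / R$2,648,825.90 = 2.4693.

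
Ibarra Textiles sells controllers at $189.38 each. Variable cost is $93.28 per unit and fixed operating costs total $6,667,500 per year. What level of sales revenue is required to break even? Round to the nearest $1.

Contribution margin per unit = $189.38 − $93.28 = $96.10, a CM ratio of $96.10 ÷ $189.38 = 0.5074.
Break-even revenue = fixed costs × price ÷ CM = $6,667,500 × $189.38 ÷ $96.10 = $13,139,346.

$13,139,346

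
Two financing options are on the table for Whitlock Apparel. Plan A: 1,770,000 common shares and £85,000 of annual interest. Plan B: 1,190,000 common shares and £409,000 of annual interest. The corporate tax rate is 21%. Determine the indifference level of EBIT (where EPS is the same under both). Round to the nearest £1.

At indifference, (EBIT − 85,000)(1 − t)/1,770,000 = (EBIT − 409,000)(1 − t)/1,190,000.
Cancelling (1 − t) and cross-multiplying: 1,190,000·(EBIT − 85,000) = 1,770,000·(EBIT − 409,000).
Solving, EBIT = (409,000·1,770,000 − 85,000·1,190,000) / (1,770,000 − 1,190,000) = 622,780,000,000 / 580,000 = 1,073,758.62.

£1,073,759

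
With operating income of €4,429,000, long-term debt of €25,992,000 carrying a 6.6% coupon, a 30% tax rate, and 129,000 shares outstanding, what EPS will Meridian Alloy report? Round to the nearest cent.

Pre-tax income = €4,429,000 − €1,715,472.00 = €2,713,528.00.
Net income = €2,713,528.00 × (1 − 0.30) = €1,899,469.60.
Per share: €1,899,469.60 / 129,000 shares = €14.72.

€14.72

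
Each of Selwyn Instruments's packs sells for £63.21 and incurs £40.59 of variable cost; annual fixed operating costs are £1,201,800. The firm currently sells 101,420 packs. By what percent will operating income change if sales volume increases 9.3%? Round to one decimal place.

Contribution at this volume is 101,420 × £22.62 = £2,294,120.40.
EBIT = £2,294,120.40 − £1,201,800 = £1,092,320.40.
DOL = contribution ÷ EBIT = £2,294,120.40 ÷ £1,092,320.40 = 2.1002.
%ΔEBIT = DOL × %ΔSales = 2.1002 × +9.3% = +19.5%.

+19.5%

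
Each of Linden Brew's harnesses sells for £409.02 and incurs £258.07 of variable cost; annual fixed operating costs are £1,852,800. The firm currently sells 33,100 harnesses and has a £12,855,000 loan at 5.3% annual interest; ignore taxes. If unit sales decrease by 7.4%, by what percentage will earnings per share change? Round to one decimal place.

-15.0%

Contribution at this volume is 33,100 × £150.95 = £4,996,445.00.
Subtracting fixed costs: EBIT = £4,996,445.00 − £1,852,800 = £3,143,645.00.
After interest of £681,315.00, pre-tax earnings = £2,462,330.00.
DCL = total CM / (EBIT − I) = £4,996,445.00 / £2,462,330.00 = 2.0292.
%ΔEPS = DCL × %ΔSales = 2.0292 × -7.4% = -15.0%.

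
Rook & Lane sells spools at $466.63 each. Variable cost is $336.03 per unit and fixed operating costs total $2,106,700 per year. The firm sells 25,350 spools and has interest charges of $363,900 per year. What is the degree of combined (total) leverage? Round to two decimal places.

3.94

At 25,350 units, contribution = 25,350 × $130.60 = $3,310,710.00.
Subtracting fixed costs: EBIT = $3,310,710.00 − $2,106,700 = $1,204,010.00. Interest = $363,900.00.
DOL = $3,310,710.00 ÷ $1,204,010.00 = 2.7497; DFL = $1,204,010.00 ÷ $840,110.00 = 1.4332.
DCL = DOL × DFL = 2.7497 × 1.4332 = 3.9409.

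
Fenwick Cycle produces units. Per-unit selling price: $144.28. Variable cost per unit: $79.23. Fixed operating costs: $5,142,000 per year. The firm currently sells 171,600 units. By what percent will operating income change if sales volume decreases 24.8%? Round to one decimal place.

Total contribution margin = 171,600 × $65.05 = $11,162,580.00.
Operating income = contribution − fixed costs = $11,162,580.00 − $5,142,000 = $6,020,580.00.
Degree of operating leverage = $11,162,580.00 / $6,020,580.00 = 1.8541.
Operating income changes by 1.8541 × -24.8% = -46.0%.

-46.0%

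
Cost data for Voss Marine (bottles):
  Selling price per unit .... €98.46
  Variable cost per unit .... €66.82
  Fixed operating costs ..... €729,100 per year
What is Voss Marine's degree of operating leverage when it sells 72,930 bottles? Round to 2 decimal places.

1.46

At 72,930 units, contribution = 72,930 × €31.64 = €2,307,505.20.
EBIT = €2,307,505.20 − €729,100 = €1,578,405.20.
Degree of operating leverage = €2,307,505.20 / €1,578,405.20 = 1.4619.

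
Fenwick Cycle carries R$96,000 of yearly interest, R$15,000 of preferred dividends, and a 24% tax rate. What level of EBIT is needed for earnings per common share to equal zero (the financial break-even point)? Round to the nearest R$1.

Preferred dividends are paid after tax, so their pre-tax equivalent is R$15,000 ÷ (1 − 0.24) = R$19,736.84.
Financial break-even EBIT = interest + D_p ÷ (1 − t) = R$96,000 + R$19,736.84 = R$115,736.84.

R$115,737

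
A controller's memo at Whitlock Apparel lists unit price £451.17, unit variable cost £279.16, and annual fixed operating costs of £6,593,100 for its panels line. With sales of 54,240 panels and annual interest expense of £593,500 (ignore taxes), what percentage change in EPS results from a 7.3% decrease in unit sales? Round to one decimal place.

-31.8%

Contribution at this volume is 54,240 × £172.01 = £9,329,822.40.
Subtracting fixed costs: EBIT = £9,329,822.40 − £6,593,100 = £2,736,722.40.
After interest of £593,500.00, pre-tax earnings = £2,143,222.40.
DCL = total CM / (EBIT − I) = £9,329,822.40 / £2,143,222.40 = 4.3532.
%ΔEPS = DCL × %ΔSales = 4.3532 × -7.3% = -31.8%.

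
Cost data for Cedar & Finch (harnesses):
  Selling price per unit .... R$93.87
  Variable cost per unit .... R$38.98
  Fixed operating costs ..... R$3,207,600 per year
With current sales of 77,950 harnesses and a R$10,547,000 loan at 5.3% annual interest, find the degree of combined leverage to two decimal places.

8.36

At 77,950 units, contribution = 77,950 × R$54.89 = R$4,278,675.50.
EBIT = R$4,278,675.50 − R$3,207,600 = R$1,071,075.50. Interest = R$558,991.00, so EBIT − I = R$512,084.50.
DCL = contribution ÷ (EBIT − I) = R$4,278,675.50 ÷ R$512,084.50 = 8.3554.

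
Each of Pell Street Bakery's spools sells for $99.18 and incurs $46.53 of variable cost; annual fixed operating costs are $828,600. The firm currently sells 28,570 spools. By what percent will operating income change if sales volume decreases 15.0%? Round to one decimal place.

Total contribution margin = 28,570 × $52.65 = $1,504,210.50.
Operating income = contribution − fixed costs = $1,504,210.50 − $828,600 = $675,610.50.
DOL = contribution ÷ EBIT = $1,504,210.50 ÷ $675,610.50 = 2.2264.
So EBIT moves 2.2264 × (-15.0%) = -33.4%.

-33.4%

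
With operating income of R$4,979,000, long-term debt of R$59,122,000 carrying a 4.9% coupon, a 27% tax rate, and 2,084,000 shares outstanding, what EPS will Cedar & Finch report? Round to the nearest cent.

R$0.73

Interest = R$2,896,978.00, so EBT = R$4,979,000 − R$2,896,978.00 = R$2,082,022.00.
After tax at 27%: net income = R$2,082,022.00 × 0.73 = R$1,519,876.06.
Per share: R$1,519,876.06 / 2,084,000 shares = R$0.73.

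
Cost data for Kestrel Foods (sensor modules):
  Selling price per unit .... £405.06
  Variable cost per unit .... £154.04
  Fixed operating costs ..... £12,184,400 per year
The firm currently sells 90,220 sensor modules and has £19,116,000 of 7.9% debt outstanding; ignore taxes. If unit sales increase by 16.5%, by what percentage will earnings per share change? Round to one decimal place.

+41.7%

Total contribution margin = 90,220 × £251.02 = £22,647,024.40.
Operating income = contribution − fixed costs = £22,647,024.40 − £12,184,400 = £10,462,624.40.
Interest = £1,510,164.00, so EBIT − I = £8,952,460.40.
Degree of combined leverage = contribution ÷ (EBIT − I) = £22,647,024.40 ÷ £8,952,460.40 = 2.5297.
EPS therefore changes by 2.5297 × (+16.5%) = +41.7%.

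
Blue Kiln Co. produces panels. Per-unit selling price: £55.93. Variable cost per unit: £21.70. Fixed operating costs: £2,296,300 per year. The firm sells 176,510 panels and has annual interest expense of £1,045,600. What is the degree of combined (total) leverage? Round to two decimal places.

2.24

At 176,510 units, contribution = 176,510 × £34.23 = £6,041,937.30.
Operating income = contribution − fixed costs = £6,041,937.30 − £2,296,300 = £3,745,637.30. Interest = £1,045,600.00.
DOL = £6,041,937.30 ÷ £3,745,637.30 = 1.6131; DFL = £3,745,637.30 ÷ £2,700,037.30 = 1.3873.
DCL = DOL × DFL = 1.6131 × 1.3873 = 2.2379.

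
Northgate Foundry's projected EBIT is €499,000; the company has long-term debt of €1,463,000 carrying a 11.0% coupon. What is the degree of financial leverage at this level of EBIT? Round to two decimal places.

Interest = €160,930.00.
Degree of financial leverage = EBIT / (EBIT − interest) = €499,000 / €338,070.00 = 1.4760.

1.48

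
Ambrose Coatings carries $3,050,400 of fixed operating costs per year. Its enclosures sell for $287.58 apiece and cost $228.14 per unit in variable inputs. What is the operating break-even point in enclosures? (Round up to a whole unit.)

51,319 enclosures

Each unit contributes $287.58 − $228.14 = $59.44.
Break-even volume = fixed costs ÷ CM per unit = $3,050,400 ÷ $59.44 = 51,318.98, so 51,319 enclosures.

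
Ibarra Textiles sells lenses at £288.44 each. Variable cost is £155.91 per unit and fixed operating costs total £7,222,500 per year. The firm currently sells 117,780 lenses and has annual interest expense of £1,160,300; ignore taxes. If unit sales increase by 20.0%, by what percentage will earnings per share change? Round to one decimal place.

+43.2%

Total contribution margin = 117,780 × £132.53 = £15,609,383.40.
Operating income = contribution − fixed costs = £15,609,383.40 − £7,222,500 = £8,386,883.40.
After interest of £1,160,300.00, pre-tax earnings = £7,226,583.40.
DCL = total CM / (EBIT − I) = £15,609,383.40 / £7,226,583.40 = 2.1600.
%ΔEPS = DCL × %ΔSales = 2.1600 × +20.0% = +43.2%.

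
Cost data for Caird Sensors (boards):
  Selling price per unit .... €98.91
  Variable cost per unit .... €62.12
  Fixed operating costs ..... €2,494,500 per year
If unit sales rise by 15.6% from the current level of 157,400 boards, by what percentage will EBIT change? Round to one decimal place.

At 157,400 units, contribution = 157,400 × €36.79 = €5,790,746.00.
EBIT = €5,790,746.00 − €2,494,500 = €3,296,246.00.
Degree of operating leverage = €5,790,746.00 / €3,296,246.00 = 1.7568.
%ΔEBIT = DOL × %ΔSales = 1.7568 × +15.6% = +27.4%.

+27.4%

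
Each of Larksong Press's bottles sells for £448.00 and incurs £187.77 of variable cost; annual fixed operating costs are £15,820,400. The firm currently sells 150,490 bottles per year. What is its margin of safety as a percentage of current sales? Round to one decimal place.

Each unit contributes £448.00 − £187.77 = £260.23. Break-even units = £15,820,400 ÷ £260.23 = 60,793.91; break-even revenue = 60,793.91 × £448.00 = £27,235,673.06.
Actual sales revenue = 150,490 × £448.00 = £67,419,520.00.
Margin of safety = (£67,419,520.00 − £27,235,673.06) ÷ £67,419,520.00 = 59.6%.

59.6%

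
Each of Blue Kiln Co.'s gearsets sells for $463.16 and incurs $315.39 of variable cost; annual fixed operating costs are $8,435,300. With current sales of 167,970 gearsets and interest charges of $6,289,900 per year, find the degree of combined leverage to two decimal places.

Contribution at this volume is 167,970 × $147.77 = $24,820,926.90.
Operating income = contribution − fixed costs = $24,820,926.90 − $8,435,300 = $16,385,626.90. Interest = $6,289,900.00, so EBIT − I = $10,095,726.90.
Degree of total leverage = total CM / (EBIT − interest) = $24,820,926.90 / $10,095,726.90 = 2.4586.

2.46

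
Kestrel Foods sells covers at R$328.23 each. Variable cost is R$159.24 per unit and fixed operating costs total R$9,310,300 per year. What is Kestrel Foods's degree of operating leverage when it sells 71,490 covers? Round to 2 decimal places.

4.36

Contribution at this volume is 71,490 × R$168.99 = R$12,081,095.10.
Subtracting fixed costs: EBIT = R$12,081,095.10 − R$9,310,300 = R$2,770,795.10.
DOL = contribution ÷ EBIT = R$12,081,095.10 ÷ R$2,770,795.10 = 4.3602.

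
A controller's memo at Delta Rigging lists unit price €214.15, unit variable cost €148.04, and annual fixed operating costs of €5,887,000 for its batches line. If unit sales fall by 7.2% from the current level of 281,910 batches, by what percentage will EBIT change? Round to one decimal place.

Contribution at this volume is 281,910 × €66.11 = €18,637,070.10.
EBIT = €18,637,070.10 − €5,887,000 = €12,750,070.10.
So DOL = total CM / EBIT = €18,637,070.10 / €12,750,070.10 = 1.4617.
Operating income changes by 1.4617 × -7.2% = -10.5%.

-10.5%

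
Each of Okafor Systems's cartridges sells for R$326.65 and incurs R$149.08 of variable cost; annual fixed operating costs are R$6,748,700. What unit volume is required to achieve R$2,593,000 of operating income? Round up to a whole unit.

Each unit contributes R$326.65 − R$149.08 = R$177.57.
Required volume = (fixed costs + target profit) ÷ CM = (R$6,748,700 + R$2,593,000) ÷ R$177.57 = 52,608.55, so 52,609 cartridges.

52,609 cartridges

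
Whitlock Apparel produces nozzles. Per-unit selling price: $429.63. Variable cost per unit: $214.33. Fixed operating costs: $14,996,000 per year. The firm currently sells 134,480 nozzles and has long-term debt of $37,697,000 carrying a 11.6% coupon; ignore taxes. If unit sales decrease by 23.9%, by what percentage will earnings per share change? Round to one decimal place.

At 134,480 units, contribution = 134,480 × $215.30 = $28,953,544.00.
EBIT = $28,953,544.00 − $14,996,000 = $13,957,544.00.
After interest of $4,372,852.00, pre-tax earnings = $9,584,692.00.
DCL = total CM / (EBIT − I) = $28,953,544.00 / $9,584,692.00 = 3.0208.
%ΔEPS = DCL × %ΔSales = 3.0208 × -23.9% = -72.2%.

-72.2%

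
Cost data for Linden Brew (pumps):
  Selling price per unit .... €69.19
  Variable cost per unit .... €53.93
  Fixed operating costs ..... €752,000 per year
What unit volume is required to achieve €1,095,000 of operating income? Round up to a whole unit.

121,036 pumps

Contribution margin per unit = €69.19 − €53.93 = €15.26.
Need Q such that Q × €15.26 − €752,000 = €1,095,000, i.e. Q = €1,847,000 / €15.26 = 121,035.39 → 121,036.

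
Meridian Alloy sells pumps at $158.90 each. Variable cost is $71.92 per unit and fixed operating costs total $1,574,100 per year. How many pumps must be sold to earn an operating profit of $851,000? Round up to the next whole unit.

Each unit contributes $158.90 − $71.92 = $86.98.
Units = (FC + target) / CM = ($1,574,100 + $851,000) / $86.98 = 27,881.12, so 27,882 pumps.

27,882 pumps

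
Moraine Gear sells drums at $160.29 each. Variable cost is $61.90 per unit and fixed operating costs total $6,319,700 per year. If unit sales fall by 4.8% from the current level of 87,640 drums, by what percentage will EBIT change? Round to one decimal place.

Total contribution margin = 87,640 × $98.39 = $8,622,899.60.
EBIT = $8,622,899.60 − $6,319,700 = $2,303,199.60.
DOL = contribution ÷ EBIT = $8,622,899.60 ÷ $2,303,199.60 = 3.7439.
%ΔEBIT = DOL × %ΔSales = 3.7439 × -4.8% = -18.0%.

-18.0%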